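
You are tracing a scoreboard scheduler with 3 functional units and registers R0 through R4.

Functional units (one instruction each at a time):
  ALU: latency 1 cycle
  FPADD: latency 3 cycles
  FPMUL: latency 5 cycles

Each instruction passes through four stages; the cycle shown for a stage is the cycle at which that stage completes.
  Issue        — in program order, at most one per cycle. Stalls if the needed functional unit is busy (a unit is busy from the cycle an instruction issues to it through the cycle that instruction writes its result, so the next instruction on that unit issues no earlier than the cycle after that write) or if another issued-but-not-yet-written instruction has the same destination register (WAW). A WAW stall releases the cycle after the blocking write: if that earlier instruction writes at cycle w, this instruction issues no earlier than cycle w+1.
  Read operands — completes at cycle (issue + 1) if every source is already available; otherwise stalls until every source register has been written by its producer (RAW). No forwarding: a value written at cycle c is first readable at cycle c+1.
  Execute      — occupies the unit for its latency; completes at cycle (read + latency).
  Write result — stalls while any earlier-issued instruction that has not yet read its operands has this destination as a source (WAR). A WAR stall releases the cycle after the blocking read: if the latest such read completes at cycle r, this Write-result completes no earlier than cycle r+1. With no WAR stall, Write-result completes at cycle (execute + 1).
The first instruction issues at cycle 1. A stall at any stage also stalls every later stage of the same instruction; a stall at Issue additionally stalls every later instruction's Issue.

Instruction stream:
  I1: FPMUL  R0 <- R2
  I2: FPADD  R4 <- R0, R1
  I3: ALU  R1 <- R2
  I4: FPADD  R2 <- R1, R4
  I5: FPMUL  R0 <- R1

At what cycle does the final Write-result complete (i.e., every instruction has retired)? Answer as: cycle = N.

c1: I1→FPMUL
c2: I1 RO, I2→FPADD
c3: I3→ALU
c4: I3 RO
c5: I3 EX
c7: I1 EX
c8: I1 WR R0
c9: I2 RO
c10: I3 WR R1
c12: I2 EX
c13: I2 WR R4
c14: I4→FPADD
c15: I4 RO, I5→FPMUL
c16: I5 RO
c18: I4 EX
c19: I4 WR R2
c21: I5 EX
c22: I5 WR R0

cycle = 22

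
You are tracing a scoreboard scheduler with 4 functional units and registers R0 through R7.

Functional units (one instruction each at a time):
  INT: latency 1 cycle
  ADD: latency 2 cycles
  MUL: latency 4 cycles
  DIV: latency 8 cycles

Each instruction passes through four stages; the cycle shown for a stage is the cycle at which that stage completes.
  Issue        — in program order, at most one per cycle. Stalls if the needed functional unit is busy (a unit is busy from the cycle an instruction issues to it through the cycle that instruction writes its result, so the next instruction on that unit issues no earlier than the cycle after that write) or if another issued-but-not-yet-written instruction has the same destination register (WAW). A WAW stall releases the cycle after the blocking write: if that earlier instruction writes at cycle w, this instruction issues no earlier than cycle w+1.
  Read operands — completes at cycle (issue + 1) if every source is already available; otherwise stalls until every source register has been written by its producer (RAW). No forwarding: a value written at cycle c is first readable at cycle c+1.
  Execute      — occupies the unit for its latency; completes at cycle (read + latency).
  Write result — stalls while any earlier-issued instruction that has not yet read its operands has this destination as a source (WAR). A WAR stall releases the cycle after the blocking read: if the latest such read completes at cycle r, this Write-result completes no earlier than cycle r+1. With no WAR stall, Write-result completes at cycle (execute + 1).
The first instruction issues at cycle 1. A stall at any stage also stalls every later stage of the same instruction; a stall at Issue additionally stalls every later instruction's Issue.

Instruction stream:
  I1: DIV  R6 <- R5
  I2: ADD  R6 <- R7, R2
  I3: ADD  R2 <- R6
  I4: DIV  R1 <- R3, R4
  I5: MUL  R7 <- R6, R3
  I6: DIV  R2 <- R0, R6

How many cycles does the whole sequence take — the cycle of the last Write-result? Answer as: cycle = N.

cycle = 39

I1  is:1  ro:2  ex:10  wr:11
I2  is:12  ro:13  ex:15  wr:16  — WAW R6: wait I1 write@11
I3  is:17  ro:18  ex:20  wr:21  — struct: ADD busy until I2 writes@16
I4  is:18  ro:19  ex:27  wr:28
I5  is:19  ro:20  ex:24  wr:25
I6  is:29  ro:30  ex:38  wr:39  — struct: DIV busy until I4 writes@28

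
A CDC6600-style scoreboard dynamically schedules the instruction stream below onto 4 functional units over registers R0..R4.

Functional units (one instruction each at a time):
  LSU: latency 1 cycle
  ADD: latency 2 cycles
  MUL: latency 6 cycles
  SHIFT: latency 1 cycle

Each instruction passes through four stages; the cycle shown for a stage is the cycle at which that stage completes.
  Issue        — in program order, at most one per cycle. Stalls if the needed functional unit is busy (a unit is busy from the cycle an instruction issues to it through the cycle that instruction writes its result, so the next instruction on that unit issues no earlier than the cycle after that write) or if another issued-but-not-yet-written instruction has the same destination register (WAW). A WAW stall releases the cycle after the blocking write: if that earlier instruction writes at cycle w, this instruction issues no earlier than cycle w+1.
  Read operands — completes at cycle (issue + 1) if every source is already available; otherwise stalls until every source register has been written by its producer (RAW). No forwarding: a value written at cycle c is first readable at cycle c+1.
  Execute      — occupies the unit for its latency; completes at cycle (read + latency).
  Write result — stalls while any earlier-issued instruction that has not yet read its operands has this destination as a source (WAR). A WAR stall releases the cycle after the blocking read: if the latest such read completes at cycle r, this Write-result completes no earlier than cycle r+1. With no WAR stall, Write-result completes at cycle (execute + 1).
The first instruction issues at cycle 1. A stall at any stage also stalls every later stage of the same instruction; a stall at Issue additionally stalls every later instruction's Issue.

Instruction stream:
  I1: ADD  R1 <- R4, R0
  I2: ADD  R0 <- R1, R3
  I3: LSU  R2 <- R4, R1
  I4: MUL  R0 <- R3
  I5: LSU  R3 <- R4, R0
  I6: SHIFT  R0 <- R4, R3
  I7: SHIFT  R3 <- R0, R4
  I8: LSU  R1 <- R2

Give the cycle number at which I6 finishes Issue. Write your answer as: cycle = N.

cycle = 20

[I1] 1/2/4/5
[I2] 6/7/9/10  (struct: ADD busy until I1 writes@5)
[I3] 7/8/9/10
[I4] 11/12/18/19  (WAW R0: wait I2 write@10)
[I5] 12/20/21/22  (RAW R0: wait I4 write@19)
[I6] 20/23/24/25  (WAW R0: wait I4 write@19; RAW R3: wait I5 write@22)
[I7] 26/27/28/29  (struct: SHIFT busy until I6 writes@25)
[I8] 27/28/29/30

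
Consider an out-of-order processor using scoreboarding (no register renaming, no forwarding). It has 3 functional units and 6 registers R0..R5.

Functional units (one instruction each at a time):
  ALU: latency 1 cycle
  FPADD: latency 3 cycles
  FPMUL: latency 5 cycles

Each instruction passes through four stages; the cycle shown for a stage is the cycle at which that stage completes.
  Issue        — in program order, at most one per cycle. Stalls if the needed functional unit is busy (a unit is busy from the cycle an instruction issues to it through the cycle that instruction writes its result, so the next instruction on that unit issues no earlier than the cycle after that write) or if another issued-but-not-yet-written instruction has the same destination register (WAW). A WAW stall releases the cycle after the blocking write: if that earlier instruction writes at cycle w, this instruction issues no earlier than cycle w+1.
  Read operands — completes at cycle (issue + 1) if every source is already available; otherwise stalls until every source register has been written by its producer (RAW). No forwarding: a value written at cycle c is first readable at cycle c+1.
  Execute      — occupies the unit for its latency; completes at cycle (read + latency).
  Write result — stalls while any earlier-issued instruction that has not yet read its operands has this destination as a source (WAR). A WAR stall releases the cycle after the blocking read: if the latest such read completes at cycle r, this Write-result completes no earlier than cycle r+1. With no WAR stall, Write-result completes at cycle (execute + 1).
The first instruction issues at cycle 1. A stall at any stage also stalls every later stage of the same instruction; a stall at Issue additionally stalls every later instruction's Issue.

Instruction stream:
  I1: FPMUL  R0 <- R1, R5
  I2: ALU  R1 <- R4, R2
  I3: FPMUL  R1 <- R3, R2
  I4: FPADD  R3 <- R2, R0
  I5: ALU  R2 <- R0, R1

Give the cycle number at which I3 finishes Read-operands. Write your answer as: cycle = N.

  I1 | 1 | 2 | 7 | 8
  I2 | 2 | 3 | 4 | 5
  I3 | 9 | 10 | 15 | 16   struct: FPMUL busy until I1 writes@8
  I4 | 10 | 11 | 14 | 15
  I5 | 11 | 17 | 18 | 19   RAW R1: wait I3 write@16

cycle = 10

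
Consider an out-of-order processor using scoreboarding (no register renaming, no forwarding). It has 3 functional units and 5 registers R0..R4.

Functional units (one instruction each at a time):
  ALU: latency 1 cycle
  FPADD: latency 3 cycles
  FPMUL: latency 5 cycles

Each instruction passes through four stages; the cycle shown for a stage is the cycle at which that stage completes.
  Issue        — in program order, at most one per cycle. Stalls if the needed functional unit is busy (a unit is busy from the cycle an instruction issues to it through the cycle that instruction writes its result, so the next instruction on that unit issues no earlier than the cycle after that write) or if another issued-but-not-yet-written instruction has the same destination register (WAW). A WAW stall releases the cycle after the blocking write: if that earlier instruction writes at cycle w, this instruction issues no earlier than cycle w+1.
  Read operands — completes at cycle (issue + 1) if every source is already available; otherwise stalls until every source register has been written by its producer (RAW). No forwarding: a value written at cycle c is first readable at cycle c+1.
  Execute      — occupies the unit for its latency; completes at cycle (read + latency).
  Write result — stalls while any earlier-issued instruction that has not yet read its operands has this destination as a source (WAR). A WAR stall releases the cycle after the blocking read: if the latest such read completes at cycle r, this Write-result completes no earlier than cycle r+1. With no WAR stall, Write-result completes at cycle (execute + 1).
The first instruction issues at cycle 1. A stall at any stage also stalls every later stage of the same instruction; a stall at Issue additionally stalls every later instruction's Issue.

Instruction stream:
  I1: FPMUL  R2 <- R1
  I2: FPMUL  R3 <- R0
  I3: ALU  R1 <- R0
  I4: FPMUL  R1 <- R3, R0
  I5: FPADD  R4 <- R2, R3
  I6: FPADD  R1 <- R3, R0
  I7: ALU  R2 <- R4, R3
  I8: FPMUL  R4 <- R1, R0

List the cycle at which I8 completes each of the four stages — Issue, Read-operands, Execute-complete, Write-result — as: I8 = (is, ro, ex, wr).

c1: I1 issues→FPMUL
c2: I1 reads
c7: I1 exec-done
c8: I1 writes R2
c9: I2 issues→FPMUL
c10: I2 reads | I3 issues→ALU
c11: I3 reads
c12: I3 exec-done
c13: I3 writes R1
c15: I2 exec-done
c16: I2 writes R3
c17: I4 issues→FPMUL
c18: I4 reads | I5 issues→FPADD
c19: I5 reads
c22: I5 exec-done
c23: I4 exec-done | I5 writes R4
c24: I4 writes R1
c25: I6 issues→FPADD
c26: I6 reads | I7 issues→ALU
c27: I7 reads | I8 issues→FPMUL
c28: I7 exec-done
c29: I6 exec-done | I7 writes R2
c30: I6 writes R1
c31: I8 reads
c36: I8 exec-done
c37: I8 writes R4

I8 = (27, 31, 36, 37)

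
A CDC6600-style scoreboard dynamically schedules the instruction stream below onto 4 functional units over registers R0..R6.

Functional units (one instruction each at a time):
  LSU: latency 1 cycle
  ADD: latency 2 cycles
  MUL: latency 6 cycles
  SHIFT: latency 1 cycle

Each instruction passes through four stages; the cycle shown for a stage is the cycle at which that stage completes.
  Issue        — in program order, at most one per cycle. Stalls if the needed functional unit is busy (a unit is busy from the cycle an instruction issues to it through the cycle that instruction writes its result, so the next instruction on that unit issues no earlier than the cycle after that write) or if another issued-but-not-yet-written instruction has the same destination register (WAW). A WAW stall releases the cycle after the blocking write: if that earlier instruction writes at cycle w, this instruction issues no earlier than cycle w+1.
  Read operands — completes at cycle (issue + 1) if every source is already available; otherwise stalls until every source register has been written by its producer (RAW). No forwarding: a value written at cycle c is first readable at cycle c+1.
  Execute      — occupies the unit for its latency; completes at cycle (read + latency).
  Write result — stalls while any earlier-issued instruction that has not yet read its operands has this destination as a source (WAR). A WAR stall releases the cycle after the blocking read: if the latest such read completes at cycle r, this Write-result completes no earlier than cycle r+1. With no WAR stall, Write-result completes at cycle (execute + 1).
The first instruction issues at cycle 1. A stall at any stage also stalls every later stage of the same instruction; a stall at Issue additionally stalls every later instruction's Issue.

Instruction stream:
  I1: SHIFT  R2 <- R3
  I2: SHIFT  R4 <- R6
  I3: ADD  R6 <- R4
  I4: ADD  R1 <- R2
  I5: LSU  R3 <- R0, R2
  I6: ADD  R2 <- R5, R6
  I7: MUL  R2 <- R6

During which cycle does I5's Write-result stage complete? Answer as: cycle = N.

cycle = 17

t=1  I1 issues→SHIFT
t=2  I1 reads
t=3  I1 exec-done
t=4  I1 writes R2
t=5  I2 issues→SHIFT
t=6  I2 reads · I3 issues→ADD
t=7  I2 exec-done
t=8  I2 writes R4
t=9  I3 reads
t=11  I3 exec-done
t=12  I3 writes R6
t=13  I4 issues→ADD
t=14  I4 reads · I5 issues→LSU
t=15  I5 reads
t=16  I4 exec-done · I5 exec-done
t=17  I4 writes R1 · I5 writes R3
t=18  I6 issues→ADD
t=19  I6 reads
t=21  I6 exec-done
t=22  I6 writes R2
t=23  I7 issues→MUL
t=24  I7 reads
t=30  I7 exec-done
t=31  I7 writes R2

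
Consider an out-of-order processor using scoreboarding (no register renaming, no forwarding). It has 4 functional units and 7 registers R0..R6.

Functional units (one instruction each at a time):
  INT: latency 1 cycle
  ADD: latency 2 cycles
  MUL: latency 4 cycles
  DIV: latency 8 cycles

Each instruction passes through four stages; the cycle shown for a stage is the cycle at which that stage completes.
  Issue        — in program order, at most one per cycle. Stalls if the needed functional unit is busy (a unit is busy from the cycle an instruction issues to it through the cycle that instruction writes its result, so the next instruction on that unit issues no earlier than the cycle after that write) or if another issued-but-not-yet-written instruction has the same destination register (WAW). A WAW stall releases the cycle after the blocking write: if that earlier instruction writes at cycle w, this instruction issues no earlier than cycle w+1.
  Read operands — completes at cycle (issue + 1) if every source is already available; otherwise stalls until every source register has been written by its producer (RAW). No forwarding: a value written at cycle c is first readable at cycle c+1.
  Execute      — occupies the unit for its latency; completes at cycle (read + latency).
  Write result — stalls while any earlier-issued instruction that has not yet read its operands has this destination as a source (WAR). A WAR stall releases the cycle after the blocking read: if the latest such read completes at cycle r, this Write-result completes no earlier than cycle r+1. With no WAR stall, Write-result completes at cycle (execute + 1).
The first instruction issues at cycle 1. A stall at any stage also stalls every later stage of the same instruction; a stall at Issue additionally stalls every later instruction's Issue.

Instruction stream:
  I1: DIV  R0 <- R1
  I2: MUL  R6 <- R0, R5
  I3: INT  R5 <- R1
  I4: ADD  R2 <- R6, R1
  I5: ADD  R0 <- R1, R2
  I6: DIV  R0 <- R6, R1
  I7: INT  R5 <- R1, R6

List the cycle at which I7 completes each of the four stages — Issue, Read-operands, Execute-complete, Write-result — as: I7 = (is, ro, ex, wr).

I7 = (28, 29, 30, 31)

I1: IS=1 RO=2 EX=10 WR=11
I2: IS=2 RO=12 EX=16 WR=17  [RAW R0: wait I1 write@11]
I3: IS=3 RO=4 EX=5 WR=13  [WAR R5: wait I2 read@12]
I4: IS=4 RO=18 EX=20 WR=21  [RAW R6: wait I2 write@17]
I5: IS=22 RO=23 EX=25 WR=26  [struct: ADD busy until I4 writes@21]
I6: IS=27 RO=28 EX=36 WR=37  [WAW R0: wait I5 write@26]
I7: IS=28 RO=29 EX=30 WR=31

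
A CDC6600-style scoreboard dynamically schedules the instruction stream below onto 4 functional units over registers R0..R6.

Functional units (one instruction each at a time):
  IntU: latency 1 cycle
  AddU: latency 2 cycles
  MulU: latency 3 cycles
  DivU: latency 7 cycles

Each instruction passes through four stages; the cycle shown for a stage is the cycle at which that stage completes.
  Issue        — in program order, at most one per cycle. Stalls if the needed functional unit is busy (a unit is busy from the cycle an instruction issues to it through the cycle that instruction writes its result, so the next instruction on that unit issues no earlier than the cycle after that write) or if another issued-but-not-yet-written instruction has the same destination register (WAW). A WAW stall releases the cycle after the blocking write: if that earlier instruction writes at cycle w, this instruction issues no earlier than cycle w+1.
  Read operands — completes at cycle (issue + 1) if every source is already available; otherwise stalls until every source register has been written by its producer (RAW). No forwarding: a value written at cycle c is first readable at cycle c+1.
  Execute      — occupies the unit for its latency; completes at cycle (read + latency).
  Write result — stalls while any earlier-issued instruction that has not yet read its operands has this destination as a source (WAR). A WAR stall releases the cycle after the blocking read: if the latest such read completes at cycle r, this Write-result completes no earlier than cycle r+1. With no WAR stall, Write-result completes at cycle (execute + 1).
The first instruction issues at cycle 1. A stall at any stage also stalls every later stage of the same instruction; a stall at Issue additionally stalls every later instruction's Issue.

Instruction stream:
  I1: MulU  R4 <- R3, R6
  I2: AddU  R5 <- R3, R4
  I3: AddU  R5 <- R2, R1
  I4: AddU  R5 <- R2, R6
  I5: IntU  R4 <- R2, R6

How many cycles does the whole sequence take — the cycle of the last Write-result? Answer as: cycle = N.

cycle 1: I1 dispatched to MulU
cycle 2: I1 operands ready · I2 dispatched to AddU
cycle 5: I1 complete
cycle 6: R4←I1
cycle 7: I2 operands ready
cycle 9: I2 complete
cycle 10: R5←I2
cycle 11: I3 dispatched to AddU
cycle 12: I3 operands ready
cycle 14: I3 complete
cycle 15: R5←I3
cycle 16: I4 dispatched to AddU
cycle 17: I4 operands ready · I5 dispatched to IntU
cycle 18: I5 operands ready
cycle 19: I4 complete · I5 complete
cycle 20: R5←I4 · R4←I5

cycle = 20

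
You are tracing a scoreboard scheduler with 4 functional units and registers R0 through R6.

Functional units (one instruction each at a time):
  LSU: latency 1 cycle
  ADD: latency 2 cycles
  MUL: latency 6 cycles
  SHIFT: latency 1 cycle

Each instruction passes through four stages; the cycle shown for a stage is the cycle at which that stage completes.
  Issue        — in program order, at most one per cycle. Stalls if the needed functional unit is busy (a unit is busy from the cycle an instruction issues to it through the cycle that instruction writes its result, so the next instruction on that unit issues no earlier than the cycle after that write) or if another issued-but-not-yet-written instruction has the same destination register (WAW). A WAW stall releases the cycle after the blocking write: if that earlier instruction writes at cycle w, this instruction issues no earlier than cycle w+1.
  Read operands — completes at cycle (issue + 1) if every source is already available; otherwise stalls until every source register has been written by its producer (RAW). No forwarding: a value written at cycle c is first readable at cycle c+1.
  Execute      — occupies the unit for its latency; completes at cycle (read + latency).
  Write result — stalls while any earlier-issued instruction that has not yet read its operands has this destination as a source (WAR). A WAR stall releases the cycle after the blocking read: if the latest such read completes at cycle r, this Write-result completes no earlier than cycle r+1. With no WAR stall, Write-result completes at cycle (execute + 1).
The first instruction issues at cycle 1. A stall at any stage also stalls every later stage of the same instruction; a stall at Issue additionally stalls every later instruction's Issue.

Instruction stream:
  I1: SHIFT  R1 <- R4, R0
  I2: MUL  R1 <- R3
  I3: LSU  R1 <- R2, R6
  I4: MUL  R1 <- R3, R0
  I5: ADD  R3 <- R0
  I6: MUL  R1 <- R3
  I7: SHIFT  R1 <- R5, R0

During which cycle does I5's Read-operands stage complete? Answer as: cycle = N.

1) issue 1, read 2, done 3, write 4
2) issue 5, read 6, done 12, write 13  <WAW R1: wait I1 write@4>
3) issue 14, read 15, done 16, write 17  <WAW R1: wait I2 write@13>
4) issue 18, read 19, done 25, write 26  <WAW R1: wait I3 write@17>
5) issue 19, read 20, done 22, write 23
6) issue 27, read 28, done 34, write 35  <struct: MUL busy until I4 writes@26>
7) issue 36, read 37, done 38, write 39  <WAW R1: wait I6 write@35>

cycle = 20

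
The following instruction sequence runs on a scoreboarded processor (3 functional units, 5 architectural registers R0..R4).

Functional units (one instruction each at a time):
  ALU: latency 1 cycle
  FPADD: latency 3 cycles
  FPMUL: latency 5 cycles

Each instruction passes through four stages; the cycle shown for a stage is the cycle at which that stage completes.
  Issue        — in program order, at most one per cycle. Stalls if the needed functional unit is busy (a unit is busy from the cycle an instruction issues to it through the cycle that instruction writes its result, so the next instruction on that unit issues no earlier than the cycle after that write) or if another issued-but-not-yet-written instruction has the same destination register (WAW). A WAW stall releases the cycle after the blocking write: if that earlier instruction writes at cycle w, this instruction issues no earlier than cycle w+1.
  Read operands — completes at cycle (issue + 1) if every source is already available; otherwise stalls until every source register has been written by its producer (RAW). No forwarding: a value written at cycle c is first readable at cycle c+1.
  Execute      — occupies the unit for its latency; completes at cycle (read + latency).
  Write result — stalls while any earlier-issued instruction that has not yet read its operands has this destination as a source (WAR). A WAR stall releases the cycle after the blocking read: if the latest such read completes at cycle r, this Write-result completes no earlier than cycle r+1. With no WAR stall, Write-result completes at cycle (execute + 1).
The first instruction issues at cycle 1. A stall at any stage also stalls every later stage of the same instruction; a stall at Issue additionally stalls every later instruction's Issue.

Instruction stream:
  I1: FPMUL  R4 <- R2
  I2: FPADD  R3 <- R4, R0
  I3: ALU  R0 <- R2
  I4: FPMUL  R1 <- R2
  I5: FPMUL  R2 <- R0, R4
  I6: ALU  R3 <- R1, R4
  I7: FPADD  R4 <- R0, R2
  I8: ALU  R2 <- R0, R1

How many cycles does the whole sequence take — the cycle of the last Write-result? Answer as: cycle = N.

cycle = 29

I1: IS=1 RO=2 EX=7 WR=8
I2: IS=2 RO=9 EX=12 WR=13  [RAW R4: wait I1 write@8]
I3: IS=3 RO=4 EX=5 WR=10  [WAR R0: wait I2 read@9]
I4: IS=9 RO=10 EX=15 WR=16  [struct: FPMUL busy until I1 writes@8]
I5: IS=17 RO=18 EX=23 WR=24  [struct: FPMUL busy until I4 writes@16]
I6: IS=18 RO=19 EX=20 WR=21
I7: IS=19 RO=25 EX=28 WR=29  [RAW R2: wait I5 write@24]
I8: IS=25 RO=26 EX=27 WR=28  [WAW R2: wait I5 write@24]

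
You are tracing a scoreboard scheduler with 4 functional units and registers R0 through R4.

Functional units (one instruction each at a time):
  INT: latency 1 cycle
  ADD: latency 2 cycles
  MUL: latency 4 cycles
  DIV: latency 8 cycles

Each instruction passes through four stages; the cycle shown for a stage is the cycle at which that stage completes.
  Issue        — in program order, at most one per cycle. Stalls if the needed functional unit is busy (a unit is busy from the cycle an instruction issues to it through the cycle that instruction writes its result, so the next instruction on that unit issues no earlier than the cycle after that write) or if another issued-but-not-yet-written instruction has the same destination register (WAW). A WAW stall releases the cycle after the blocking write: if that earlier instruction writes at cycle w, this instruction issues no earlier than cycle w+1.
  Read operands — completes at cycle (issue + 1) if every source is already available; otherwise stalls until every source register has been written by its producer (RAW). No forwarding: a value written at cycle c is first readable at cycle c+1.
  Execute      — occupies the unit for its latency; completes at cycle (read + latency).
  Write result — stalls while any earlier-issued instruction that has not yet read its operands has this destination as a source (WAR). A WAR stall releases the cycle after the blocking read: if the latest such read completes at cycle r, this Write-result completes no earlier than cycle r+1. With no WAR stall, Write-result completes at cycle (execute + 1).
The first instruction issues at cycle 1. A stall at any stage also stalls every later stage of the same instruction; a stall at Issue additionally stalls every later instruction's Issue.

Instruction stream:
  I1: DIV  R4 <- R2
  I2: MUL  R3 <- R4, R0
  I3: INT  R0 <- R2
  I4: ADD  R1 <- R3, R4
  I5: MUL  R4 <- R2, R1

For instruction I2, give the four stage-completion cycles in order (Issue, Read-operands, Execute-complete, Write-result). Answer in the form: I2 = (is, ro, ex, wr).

I2 = (2, 12, 16, 17)

c1: I1 dispatched to DIV
c2: I1 operands ready | I2 dispatched to MUL
c3: I3 dispatched to INT
c4: I3 operands ready | I4 dispatched to ADD
c5: I3 complete
c10: I1 complete
c11: R4←I1
c12: I2 operands ready
c13: R0←I3
c16: I2 complete
c17: R3←I2
c18: I4 operands ready | I5 dispatched to MUL
c20: I4 complete
c21: R1←I4
c22: I5 operands ready
c26: I5 complete
c27: R4←I5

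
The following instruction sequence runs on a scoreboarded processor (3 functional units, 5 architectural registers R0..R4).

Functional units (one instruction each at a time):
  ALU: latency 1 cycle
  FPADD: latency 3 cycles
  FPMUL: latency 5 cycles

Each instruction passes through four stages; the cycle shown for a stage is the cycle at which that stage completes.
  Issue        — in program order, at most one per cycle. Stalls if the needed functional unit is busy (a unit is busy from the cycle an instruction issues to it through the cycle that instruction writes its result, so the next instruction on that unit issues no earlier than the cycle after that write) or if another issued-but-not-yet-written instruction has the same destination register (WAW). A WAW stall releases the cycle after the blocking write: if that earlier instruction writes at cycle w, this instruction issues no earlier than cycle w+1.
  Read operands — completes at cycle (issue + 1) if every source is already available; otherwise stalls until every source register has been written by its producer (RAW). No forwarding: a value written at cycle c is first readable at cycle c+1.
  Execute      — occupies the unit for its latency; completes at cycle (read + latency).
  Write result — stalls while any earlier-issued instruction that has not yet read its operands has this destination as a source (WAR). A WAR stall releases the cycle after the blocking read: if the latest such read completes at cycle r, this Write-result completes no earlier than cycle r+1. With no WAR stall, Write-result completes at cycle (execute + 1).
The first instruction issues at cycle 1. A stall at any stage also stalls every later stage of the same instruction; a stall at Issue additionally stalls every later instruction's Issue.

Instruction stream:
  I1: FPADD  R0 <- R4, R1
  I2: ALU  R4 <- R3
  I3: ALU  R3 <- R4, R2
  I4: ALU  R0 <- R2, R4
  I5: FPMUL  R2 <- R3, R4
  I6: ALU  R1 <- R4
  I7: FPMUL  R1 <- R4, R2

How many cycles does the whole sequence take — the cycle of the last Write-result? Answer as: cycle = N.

cycle = 26

[1] I1 dispatched to FPADD
[2] I1 operands ready, I2 dispatched to ALU
[3] I2 operands ready
[4] I2 complete
[5] I1 complete, R4←I2
[6] R0←I1, I3 dispatched to ALU
[7] I3 operands ready
[8] I3 complete
[9] R3←I3
[10] I4 dispatched to ALU
[11] I4 operands ready, I5 dispatched to FPMUL
[12] I4 complete, I5 operands ready
[13] R0←I4
[14] I6 dispatched to ALU
[15] I6 operands ready
[16] I6 complete
[17] I5 complete, R1←I6
[18] R2←I5
[19] I7 dispatched to FPMUL
[20] I7 operands ready
[25] I7 complete
[26] R1←I7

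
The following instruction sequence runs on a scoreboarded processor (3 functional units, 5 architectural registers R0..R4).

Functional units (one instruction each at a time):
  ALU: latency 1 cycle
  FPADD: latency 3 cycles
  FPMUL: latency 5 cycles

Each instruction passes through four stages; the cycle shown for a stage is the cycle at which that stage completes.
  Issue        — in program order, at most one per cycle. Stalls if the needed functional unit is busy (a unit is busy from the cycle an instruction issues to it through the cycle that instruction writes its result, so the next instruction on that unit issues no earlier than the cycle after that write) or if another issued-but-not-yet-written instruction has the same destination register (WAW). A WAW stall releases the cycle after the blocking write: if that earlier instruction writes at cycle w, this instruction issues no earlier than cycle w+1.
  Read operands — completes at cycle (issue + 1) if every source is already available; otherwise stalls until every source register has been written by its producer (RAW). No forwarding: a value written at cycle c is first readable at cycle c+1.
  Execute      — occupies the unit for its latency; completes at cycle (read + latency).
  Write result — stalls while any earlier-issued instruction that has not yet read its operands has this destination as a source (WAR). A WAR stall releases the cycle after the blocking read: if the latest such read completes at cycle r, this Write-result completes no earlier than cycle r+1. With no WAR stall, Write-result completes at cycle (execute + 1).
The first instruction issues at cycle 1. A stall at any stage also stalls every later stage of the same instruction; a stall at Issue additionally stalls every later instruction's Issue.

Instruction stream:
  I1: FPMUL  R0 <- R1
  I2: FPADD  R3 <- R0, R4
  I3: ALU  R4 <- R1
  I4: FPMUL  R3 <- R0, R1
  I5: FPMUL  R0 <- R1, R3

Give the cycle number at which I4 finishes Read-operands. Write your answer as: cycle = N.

[1] issue I1 (FPMUL)
[2] I1 read-ops · issue I2 (FPADD)
[3] issue I3 (ALU)
[4] I3 read-ops
[5] I3 finished on ALU
[7] I1 finished on FPMUL
[8] I1→R0
[9] I2 read-ops
[10] I3→R4
[12] I2 finished on FPADD
[13] I2→R3
[14] issue I4 (FPMUL)
[15] I4 read-ops
[20] I4 finished on FPMUL
[21] I4→R3
[22] issue I5 (FPMUL)
[23] I5 read-ops
[28] I5 finished on FPMUL
[29] I5→R0

cycle = 15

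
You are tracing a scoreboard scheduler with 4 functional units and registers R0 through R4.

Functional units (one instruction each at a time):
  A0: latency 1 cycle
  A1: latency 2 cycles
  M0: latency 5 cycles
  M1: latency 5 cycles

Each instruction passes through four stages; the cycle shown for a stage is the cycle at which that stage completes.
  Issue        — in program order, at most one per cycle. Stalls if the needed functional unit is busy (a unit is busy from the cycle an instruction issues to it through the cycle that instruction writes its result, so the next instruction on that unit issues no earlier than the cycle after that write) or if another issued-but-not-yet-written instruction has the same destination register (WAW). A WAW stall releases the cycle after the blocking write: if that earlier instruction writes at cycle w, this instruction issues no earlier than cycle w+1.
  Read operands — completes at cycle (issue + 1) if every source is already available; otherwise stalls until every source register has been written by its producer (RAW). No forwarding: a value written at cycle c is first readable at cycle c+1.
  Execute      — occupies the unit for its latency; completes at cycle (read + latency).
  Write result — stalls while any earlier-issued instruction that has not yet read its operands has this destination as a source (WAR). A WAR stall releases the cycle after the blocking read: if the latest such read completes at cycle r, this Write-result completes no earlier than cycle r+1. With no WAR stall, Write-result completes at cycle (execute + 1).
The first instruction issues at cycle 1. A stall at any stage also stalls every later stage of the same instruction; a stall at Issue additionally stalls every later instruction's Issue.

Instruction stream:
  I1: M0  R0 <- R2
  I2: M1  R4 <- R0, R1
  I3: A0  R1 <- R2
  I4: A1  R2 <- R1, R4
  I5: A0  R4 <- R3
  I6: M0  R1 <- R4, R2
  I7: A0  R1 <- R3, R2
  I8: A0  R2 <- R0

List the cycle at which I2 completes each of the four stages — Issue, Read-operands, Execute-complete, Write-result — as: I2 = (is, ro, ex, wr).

I2 = (2, 9, 14, 15)

t=1  I1 dispatched to M0
t=2  I1 operands ready · I2 dispatched to M1
t=3  I3 dispatched to A0
t=4  I3 operands ready · I4 dispatched to A1
t=5  I3 complete
t=7  I1 complete
t=8  R0←I1
t=9  I2 operands ready
t=10  R1←I3
t=14  I2 complete
t=15  R4←I2
t=16  I4 operands ready · I5 dispatched to A0
t=17  I5 operands ready · I6 dispatched to M0
t=18  I4 complete · I5 complete
t=19  R2←I4 · R4←I5
t=20  I6 operands ready
t=25  I6 complete
t=26  R1←I6
t=27  I7 dispatched to A0
t=28  I7 operands ready
t=29  I7 complete
t=30  R1←I7
t=31  I8 dispatched to A0
t=32  I8 operands ready
t=33  I8 complete
t=34  R2←I8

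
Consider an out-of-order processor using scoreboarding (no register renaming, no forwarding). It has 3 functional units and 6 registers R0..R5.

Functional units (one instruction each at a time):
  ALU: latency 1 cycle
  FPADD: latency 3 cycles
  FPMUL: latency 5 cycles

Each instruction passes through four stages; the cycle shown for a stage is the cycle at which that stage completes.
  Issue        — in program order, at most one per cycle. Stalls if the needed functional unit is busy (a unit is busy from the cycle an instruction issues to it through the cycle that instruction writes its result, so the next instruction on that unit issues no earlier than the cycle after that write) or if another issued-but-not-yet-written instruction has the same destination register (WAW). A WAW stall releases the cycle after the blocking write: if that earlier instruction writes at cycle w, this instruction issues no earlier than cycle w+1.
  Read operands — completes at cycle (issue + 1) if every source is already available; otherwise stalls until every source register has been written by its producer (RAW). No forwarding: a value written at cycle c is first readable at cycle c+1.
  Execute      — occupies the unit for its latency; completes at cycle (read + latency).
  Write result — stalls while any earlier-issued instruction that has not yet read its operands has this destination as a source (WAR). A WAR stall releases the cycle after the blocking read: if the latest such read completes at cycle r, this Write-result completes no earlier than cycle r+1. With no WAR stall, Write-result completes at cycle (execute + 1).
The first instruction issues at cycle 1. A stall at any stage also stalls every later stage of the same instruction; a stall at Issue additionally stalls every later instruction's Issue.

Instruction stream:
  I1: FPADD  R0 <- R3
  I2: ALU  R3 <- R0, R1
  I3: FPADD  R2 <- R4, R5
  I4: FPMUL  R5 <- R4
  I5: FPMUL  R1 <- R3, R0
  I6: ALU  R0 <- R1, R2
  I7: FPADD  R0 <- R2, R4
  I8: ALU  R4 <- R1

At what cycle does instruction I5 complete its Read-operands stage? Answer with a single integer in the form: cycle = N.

[1] I1 dispatched to FPADD
[2] I1 operands ready | I2 dispatched to ALU
[5] I1 complete
[6] R0←I1
[7] I2 operands ready | I3 dispatched to FPADD
[8] I2 complete | I3 operands ready | I4 dispatched to FPMUL
[9] R3←I2 | I4 operands ready
[11] I3 complete
[12] R2←I3
[14] I4 complete
[15] R5←I4
[16] I5 dispatched to FPMUL
[17] I5 operands ready | I6 dispatched to ALU
[22] I5 complete
[23] R1←I5
[24] I6 operands ready
[25] I6 complete
[26] R0←I6
[27] I7 dispatched to FPADD
[28] I7 operands ready | I8 dispatched to ALU
[29] I8 operands ready
[30] I8 complete
[31] I7 complete | R4←I8
[32] R0←I7

cycle = 17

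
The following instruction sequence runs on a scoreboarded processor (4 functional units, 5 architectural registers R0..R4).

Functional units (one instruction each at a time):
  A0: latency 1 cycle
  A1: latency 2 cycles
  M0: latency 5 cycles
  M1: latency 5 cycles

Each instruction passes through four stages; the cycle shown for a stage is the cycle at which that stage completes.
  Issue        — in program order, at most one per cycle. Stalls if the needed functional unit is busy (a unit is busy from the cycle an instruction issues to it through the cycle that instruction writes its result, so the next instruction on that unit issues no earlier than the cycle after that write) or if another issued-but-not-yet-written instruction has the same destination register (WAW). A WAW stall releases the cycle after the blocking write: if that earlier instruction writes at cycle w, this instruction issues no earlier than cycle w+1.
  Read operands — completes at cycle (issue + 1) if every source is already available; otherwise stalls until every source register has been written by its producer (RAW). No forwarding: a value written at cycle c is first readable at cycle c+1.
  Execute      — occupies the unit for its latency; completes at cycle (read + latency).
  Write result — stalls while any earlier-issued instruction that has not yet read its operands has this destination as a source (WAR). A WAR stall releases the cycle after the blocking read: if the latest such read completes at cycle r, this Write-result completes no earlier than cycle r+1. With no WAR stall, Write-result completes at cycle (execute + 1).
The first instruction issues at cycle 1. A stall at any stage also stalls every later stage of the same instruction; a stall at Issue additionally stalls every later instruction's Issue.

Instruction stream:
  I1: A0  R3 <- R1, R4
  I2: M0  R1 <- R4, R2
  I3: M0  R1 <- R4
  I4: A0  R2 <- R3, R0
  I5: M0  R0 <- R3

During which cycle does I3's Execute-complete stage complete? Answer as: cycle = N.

cycle 1: issue I1 (A0)
cycle 2: I1 read-ops | issue I2 (M0)
cycle 3: I1 finished on A0 | I2 read-ops
cycle 4: I1→R3
cycle 8: I2 finished on M0
cycle 9: I2→R1
cycle 10: issue I3 (M0)
cycle 11: I3 read-ops | issue I4 (A0)
cycle 12: I4 read-ops
cycle 13: I4 finished on A0
cycle 14: I4→R2
cycle 16: I3 finished on M0
cycle 17: I3→R1
cycle 18: issue I5 (M0)
cycle 19: I5 read-ops
cycle 24: I5 finished on M0
cycle 25: I5→R0

cycle = 16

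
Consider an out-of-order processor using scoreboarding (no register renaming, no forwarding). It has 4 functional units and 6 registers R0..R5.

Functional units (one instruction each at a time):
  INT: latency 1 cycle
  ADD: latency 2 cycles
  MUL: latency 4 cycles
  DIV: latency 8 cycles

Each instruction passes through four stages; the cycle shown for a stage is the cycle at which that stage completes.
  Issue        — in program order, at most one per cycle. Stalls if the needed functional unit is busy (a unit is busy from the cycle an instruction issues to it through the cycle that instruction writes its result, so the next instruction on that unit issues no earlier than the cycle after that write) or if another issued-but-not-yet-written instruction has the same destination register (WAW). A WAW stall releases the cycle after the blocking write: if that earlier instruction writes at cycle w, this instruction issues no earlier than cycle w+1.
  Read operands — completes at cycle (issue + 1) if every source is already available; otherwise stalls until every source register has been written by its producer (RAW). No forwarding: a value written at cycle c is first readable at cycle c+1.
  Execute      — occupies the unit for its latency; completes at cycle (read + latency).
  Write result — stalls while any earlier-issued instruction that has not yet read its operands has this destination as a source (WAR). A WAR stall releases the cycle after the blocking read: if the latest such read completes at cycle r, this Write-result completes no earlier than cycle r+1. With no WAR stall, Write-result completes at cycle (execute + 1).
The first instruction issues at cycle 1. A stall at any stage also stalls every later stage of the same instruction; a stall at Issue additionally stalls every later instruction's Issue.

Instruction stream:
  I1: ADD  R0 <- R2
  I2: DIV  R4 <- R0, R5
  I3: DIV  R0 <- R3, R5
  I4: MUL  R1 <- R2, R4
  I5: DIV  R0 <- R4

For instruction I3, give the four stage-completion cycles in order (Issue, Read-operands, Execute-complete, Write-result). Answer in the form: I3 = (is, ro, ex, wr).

I3 = (16, 17, 25, 26)

I1: IS=1 RO=2 EX=4 WR=5
I2: IS=2 RO=6 EX=14 WR=15  [RAW R0: wait I1 write@5]
I3: IS=16 RO=17 EX=25 WR=26  [struct: DIV busy until I2 writes@15]
I4: IS=17 RO=18 EX=22 WR=23
I5: IS=27 RO=28 EX=36 WR=37  [struct: DIV busy until I3 writes@26]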